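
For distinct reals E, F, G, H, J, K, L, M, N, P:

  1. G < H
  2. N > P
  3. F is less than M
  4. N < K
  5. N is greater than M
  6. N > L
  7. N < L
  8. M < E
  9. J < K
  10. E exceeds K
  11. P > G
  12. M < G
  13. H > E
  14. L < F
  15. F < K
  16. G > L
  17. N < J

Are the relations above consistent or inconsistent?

inconsistent

We have N < L stated directly, yet also L < F < M < G < P < N by chaining the others — so L < N. Contradiction.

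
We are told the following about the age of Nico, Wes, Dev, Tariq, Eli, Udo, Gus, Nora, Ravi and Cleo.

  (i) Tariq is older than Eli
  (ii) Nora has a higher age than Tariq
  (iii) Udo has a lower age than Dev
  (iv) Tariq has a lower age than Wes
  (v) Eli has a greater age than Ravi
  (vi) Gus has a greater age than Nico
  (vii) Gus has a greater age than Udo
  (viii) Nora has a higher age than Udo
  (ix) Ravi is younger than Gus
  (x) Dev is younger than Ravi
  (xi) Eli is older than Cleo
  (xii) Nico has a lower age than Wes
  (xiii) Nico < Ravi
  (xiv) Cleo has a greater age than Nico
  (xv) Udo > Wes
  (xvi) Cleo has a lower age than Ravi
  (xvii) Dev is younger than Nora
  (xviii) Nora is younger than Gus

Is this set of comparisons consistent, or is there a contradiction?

Chaining the given relations yields Ravi < Eli < Tariq < Wes < Udo < Dev, so Ravi < Dev. But one relation states Dev < Ravi. These cannot both hold.

inconsistent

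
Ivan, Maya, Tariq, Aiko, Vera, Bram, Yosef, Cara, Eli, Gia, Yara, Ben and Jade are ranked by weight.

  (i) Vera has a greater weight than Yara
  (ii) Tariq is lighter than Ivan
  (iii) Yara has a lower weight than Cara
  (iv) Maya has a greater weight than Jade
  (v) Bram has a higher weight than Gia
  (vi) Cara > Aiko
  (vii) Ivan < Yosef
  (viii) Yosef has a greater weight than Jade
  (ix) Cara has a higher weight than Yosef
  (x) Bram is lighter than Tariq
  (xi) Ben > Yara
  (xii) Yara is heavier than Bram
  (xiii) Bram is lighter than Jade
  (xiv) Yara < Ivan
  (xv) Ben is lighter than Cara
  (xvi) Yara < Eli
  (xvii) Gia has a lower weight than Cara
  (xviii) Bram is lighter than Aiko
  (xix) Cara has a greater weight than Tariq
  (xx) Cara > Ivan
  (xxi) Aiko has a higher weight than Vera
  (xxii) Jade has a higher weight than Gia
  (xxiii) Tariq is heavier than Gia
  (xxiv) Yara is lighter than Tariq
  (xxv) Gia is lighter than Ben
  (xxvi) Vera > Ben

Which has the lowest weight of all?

Gia

Chaining upward from Gia: directly above it, Bram, Tariq, Ben, Jade, Cara; then Yara, Ivan, Vera, Aiko, Maya, Yosef; then Eli.
That covers every other element, and nothing is given below Gia, so Gia is the lowest weight.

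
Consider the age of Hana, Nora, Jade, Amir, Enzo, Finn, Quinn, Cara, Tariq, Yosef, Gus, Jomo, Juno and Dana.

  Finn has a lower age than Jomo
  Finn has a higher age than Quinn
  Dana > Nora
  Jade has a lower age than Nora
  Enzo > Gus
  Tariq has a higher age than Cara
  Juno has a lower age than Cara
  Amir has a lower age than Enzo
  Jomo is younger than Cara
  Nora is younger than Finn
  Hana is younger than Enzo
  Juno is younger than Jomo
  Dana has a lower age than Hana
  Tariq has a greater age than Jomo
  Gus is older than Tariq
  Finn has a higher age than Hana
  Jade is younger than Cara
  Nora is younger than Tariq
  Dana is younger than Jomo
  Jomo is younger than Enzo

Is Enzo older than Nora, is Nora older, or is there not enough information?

Nora < Dana and Dana < Hana give Nora < Hana.
With Hana < Finn: Nora < Dana < Hana < Finn.
Then Finn < Jomo extends the chain to Jomo.
Then Jomo < Cara extends the chain to Cara.
With Cara < Tariq: Nora < Dana < Hana < Finn < Jomo < Cara < Tariq.
With Tariq < Gus: Nora < Dana < Hana < Finn < Jomo < Cara < Tariq < Gus.
With Gus < Enzo: Nora < Dana < Hana < Finn < Jomo < Cara < Tariq < Gus < Enzo.
So Enzo is older.

Enzo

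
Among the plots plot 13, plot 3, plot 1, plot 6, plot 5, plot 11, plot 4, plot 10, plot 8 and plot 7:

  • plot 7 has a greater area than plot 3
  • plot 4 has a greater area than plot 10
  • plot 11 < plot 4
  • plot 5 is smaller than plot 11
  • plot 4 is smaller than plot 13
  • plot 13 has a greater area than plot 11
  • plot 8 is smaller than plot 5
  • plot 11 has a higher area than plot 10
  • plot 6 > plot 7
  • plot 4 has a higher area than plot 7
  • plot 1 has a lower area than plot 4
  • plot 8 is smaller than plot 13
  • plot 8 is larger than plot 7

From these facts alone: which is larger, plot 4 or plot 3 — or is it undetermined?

plot 4

Chaining the given relations: plot 3 < plot 7 < plot 8 < plot 5 < plot 11 < plot 4.
So plot 4 is larger.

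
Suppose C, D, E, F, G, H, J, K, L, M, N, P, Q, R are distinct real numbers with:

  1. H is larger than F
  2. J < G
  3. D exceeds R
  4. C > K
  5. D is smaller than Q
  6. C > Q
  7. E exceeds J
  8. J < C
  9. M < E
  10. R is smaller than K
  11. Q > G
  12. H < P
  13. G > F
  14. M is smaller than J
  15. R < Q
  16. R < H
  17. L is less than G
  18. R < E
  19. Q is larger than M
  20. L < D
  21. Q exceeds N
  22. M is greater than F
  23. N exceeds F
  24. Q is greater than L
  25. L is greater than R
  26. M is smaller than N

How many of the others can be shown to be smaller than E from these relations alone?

From E the given relations immediately reach R, M, J.
From those, F — 4 in total.
No other element is forced below E by the given relations, so the count is 4.

4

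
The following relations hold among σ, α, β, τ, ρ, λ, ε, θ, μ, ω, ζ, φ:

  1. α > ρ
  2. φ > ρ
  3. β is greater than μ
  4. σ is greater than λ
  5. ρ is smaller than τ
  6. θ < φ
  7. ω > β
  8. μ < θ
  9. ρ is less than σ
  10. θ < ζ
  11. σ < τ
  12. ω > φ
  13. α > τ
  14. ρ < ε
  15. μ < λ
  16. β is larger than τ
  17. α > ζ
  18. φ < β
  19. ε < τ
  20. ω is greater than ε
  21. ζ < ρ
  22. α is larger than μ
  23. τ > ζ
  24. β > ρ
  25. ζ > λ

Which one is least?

μ

Chaining upward from μ: directly above it, θ, λ, α, β; then ζ, σ, φ, ω; then ρ, τ; then ε.
That covers every other element, and nothing is given below μ, so μ is the least.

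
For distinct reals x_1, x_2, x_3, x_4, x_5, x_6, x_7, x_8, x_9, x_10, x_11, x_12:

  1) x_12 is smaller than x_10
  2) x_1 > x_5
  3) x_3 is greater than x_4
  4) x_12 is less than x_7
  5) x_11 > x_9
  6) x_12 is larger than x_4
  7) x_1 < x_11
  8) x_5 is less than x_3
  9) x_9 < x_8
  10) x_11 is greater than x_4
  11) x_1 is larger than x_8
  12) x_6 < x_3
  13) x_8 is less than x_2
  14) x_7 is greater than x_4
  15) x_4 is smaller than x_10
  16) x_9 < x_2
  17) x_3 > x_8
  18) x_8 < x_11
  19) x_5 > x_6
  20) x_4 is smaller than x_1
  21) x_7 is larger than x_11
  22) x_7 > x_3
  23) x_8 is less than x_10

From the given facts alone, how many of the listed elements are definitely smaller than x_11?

6

From x_11 the given relations immediately reach x_9, x_8, x_4, x_1.
From those, x_5 — 5 in total.
From those, x_6 — 6 in total.
Nothing else is reachable below x_11; 6 in all.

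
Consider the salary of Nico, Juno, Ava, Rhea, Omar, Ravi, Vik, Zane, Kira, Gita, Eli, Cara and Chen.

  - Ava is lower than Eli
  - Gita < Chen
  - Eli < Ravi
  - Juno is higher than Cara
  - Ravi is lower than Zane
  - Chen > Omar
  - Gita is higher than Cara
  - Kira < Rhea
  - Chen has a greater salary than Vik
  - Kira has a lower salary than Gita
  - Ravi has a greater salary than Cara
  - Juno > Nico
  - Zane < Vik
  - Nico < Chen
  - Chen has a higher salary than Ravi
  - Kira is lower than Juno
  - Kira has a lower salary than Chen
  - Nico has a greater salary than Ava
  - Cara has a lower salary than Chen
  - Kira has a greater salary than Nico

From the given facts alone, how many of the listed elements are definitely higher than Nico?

5

The elements the relations force above Nico are Kira, Gita, Juno, Chen, Rhea — no chain reaches any other.
That is 5.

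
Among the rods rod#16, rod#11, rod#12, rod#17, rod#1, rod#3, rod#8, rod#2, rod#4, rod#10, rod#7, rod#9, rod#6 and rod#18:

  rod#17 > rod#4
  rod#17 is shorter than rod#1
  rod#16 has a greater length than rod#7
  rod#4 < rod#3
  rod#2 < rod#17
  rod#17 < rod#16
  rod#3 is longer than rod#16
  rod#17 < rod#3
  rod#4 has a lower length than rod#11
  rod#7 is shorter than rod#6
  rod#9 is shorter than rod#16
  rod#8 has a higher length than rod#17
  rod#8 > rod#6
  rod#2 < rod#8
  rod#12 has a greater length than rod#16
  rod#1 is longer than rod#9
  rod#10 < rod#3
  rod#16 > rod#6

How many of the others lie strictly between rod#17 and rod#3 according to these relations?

The relations place rod#17 below rod#3. An element lies strictly between them when it is forced above rod#17 and also forced below rod#3.
Above rod#17: {rod#16, rod#1, rod#8, rod#12}. Below rod#3: {rod#9, rod#2, rod#7, rod#4, rod#10, rod#6, rod#16}.
Intersection: {rod#16} — 1.

1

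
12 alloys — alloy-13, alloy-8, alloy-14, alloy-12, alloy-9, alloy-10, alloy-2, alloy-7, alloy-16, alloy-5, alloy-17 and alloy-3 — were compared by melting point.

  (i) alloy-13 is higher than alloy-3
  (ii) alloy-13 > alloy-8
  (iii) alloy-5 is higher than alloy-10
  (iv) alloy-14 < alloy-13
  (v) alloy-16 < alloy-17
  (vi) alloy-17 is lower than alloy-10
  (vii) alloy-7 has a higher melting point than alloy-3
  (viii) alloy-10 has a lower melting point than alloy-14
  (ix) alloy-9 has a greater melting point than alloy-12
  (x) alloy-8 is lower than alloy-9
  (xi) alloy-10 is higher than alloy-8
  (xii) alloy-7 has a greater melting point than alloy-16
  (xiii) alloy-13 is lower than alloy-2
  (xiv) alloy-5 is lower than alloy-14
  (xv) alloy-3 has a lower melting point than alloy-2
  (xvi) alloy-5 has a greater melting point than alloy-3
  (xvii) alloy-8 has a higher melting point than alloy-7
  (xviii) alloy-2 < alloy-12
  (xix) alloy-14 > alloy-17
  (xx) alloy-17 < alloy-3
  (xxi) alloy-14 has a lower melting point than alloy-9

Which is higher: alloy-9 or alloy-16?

alloy-16 < alloy-17 and alloy-17 < alloy-3 give alloy-16 < alloy-3.
Then alloy-3 < alloy-7 extends the chain to alloy-7.
Then alloy-7 < alloy-8 extends the chain to alloy-8.
With alloy-8 < alloy-10: alloy-16 < alloy-17 < alloy-3 < alloy-7 < alloy-8 < alloy-10.
With alloy-10 < alloy-5: alloy-16 < alloy-17 < alloy-3 < alloy-7 < alloy-8 < alloy-10 < alloy-5.
With alloy-5 < alloy-14: alloy-16 < alloy-17 < alloy-3 < alloy-7 < alloy-8 < alloy-10 < alloy-5 < alloy-14.
Then alloy-14 < alloy-13 extends the chain to alloy-13.
Then alloy-13 < alloy-2 extends the chain to alloy-2.
Then alloy-2 < alloy-12 extends the chain to alloy-12.
With alloy-12 < alloy-9: alloy-16 < alloy-17 < alloy-3 < alloy-7 < alloy-8 < alloy-10 < alloy-5 < alloy-14 < alloy-13 < alloy-2 < alloy-12 < alloy-9.
So alloy-16 < alloy-9; alloy-9 is the higher of the two.

alloy-9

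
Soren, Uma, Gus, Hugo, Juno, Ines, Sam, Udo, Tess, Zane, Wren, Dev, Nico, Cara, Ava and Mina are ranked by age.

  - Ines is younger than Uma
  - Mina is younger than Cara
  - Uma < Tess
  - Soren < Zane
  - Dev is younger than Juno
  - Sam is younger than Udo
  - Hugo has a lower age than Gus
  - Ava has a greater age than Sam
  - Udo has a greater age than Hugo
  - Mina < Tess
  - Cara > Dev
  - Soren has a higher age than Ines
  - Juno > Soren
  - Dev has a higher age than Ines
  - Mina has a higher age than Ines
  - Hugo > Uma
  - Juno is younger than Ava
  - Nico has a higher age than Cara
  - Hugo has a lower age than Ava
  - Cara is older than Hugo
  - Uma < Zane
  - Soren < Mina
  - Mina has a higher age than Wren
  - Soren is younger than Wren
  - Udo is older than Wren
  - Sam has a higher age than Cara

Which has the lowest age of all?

Ines

Soren is not least since Ines < Soren; Wren is not least since Soren < Wren; Dev is not least since Ines < Dev; Mina is not least since Wren < Mina; Uma is not least since Ines < Uma; Hugo is not least since Uma < Hugo; Tess is not least since Uma < Tess; Gus is not least since Hugo < Gus; Cara is not least since Mina < Cara; Sam is not least since Cara < Sam; Nico is not least since Cara < Nico; Zane is not least since Soren < Zane; Udo is not least since Wren < Udo; Juno is not least since Soren < Juno; Ava is not least since Hugo < Ava.
Only Ines has nothing below it, so Ines is the lowest age.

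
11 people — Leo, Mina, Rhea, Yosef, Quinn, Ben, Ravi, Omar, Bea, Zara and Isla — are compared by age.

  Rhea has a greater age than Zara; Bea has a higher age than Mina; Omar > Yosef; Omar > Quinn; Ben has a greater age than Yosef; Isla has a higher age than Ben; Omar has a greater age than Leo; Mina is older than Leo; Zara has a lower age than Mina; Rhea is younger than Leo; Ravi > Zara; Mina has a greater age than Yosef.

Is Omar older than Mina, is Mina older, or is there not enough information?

undetermined

Following every chain through Mina: above Mina we get Bea; below Mina we get Zara, Yosef, Rhea, Leo.
Omar is not reached, and no chain runs the other way from Omar to Mina.
So the given relations leave the order of Mina and Omar undetermined.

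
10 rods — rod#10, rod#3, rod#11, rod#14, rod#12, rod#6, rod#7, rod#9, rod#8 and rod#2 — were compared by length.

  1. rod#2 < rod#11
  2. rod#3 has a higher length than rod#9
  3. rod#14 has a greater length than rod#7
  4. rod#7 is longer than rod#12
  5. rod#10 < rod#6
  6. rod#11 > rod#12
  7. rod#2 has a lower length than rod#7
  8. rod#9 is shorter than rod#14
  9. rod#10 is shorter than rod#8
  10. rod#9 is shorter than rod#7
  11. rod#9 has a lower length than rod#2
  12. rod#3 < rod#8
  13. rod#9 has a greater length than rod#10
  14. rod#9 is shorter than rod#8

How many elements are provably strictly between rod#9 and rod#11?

The relations place rod#9 below rod#11. An element lies strictly between them when it is forced above rod#9 and also forced below rod#11.
Above rod#9: {rod#2, rod#3, rod#7, rod#14, rod#8}. Below rod#11: {rod#10, rod#2, rod#12}.
Intersection: {rod#2} — 1.

1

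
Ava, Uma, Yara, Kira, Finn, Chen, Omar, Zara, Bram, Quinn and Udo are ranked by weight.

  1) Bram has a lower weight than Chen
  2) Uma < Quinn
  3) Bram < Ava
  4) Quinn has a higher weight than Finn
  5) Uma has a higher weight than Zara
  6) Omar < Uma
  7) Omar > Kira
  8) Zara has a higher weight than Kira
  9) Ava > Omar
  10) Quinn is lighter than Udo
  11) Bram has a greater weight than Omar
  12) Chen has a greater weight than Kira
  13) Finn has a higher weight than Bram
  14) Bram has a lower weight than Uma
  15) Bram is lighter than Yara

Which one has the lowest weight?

Kira

Chaining upward from Kira: directly above it, Omar, Chen, Zara; then Bram, Uma, Ava; then Finn, Yara, Quinn; then Udo.
That covers every other element, and nothing is given below Kira, so Kira is the lowest weight.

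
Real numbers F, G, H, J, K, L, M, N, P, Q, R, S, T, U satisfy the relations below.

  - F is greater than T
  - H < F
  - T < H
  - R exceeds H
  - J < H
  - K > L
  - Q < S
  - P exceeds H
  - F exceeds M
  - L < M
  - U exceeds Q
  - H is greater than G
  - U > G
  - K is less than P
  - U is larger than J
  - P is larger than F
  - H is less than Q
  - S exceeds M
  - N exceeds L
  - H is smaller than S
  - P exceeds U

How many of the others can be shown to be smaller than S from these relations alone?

Directly below S: M, H, Q.
One step further: L, J, G, T (7 so far).
Nothing else is reachable below S; 7 in all.

7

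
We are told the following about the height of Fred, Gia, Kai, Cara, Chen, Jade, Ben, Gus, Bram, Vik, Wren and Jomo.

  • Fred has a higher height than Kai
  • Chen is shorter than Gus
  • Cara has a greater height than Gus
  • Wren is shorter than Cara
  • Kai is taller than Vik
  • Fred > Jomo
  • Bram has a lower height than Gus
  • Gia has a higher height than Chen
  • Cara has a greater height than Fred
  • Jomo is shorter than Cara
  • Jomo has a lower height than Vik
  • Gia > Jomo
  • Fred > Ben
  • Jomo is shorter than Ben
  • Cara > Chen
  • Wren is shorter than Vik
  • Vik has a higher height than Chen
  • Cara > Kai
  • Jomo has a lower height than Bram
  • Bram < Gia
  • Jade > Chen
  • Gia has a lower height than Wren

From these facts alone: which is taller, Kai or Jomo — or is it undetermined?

Kai

Jomo < Gia < Wren < Vik < Kai, by transitivity through Gia, Wren, Vik.
So Kai is taller.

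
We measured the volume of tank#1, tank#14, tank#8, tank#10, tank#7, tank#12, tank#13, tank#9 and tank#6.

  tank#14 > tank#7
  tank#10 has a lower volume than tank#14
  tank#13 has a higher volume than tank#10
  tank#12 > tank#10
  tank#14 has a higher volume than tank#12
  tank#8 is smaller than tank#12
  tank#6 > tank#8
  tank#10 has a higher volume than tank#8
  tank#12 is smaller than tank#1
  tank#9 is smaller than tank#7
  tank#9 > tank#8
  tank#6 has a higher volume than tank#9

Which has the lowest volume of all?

tank#8

Chaining upward from tank#8: directly above it, tank#9, tank#10, tank#12, tank#6; then tank#7, tank#14, tank#13, tank#1.
That covers every other element, and nothing is given below tank#8, so tank#8 is the lowest volume.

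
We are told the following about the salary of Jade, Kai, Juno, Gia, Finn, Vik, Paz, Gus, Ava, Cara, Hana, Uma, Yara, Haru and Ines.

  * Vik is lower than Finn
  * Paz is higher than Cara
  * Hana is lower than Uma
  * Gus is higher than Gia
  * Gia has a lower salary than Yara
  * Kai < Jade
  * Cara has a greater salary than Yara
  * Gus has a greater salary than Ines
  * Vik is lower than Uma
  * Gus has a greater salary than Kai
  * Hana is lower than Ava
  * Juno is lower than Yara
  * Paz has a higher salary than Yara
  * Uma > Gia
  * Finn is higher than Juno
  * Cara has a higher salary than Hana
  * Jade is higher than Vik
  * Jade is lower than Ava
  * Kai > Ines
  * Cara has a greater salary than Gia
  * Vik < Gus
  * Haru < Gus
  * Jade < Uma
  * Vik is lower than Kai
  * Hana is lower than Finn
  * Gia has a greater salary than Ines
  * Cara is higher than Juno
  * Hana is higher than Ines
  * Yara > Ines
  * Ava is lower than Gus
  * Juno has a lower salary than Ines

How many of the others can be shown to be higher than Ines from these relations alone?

From Ines the given relations immediately reach Hana, Gia, Kai, Yara, Gus.
From those, Finn, Jade, Ava, Cara, Uma, Paz — 11 in total.
No other element is forced above Ines by the given relations, so the count is 11.

11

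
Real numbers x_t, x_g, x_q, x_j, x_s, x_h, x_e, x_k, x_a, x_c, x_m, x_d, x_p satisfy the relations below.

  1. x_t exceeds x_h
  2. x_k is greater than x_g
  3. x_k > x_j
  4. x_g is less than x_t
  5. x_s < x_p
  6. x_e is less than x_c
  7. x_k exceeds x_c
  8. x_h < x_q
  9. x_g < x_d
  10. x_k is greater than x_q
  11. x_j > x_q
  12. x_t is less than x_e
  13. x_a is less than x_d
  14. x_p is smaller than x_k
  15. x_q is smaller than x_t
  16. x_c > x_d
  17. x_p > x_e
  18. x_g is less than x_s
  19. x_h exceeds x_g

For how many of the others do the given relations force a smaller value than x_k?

Directly below x_k: x_g, x_q, x_j, x_p, x_c.
One step further: x_h, x_d, x_e, x_s (9 so far).
One step further: x_t, x_a (11 so far).
No other element is forced below x_k by the given relations, so the count is 11.

11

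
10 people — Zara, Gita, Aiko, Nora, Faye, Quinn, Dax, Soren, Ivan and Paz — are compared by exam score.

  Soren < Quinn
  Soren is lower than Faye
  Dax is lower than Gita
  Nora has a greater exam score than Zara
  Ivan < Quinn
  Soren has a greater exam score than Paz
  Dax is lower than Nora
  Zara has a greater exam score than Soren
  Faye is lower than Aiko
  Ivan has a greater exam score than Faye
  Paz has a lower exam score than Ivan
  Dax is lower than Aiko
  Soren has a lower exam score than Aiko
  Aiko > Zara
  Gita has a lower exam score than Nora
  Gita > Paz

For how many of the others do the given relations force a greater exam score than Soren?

6

From Soren the given relations immediately reach Zara, Faye, Aiko, Quinn.
From those, Ivan, Nora — 6 in total.
Nothing else is reachable above Soren; 6 in all.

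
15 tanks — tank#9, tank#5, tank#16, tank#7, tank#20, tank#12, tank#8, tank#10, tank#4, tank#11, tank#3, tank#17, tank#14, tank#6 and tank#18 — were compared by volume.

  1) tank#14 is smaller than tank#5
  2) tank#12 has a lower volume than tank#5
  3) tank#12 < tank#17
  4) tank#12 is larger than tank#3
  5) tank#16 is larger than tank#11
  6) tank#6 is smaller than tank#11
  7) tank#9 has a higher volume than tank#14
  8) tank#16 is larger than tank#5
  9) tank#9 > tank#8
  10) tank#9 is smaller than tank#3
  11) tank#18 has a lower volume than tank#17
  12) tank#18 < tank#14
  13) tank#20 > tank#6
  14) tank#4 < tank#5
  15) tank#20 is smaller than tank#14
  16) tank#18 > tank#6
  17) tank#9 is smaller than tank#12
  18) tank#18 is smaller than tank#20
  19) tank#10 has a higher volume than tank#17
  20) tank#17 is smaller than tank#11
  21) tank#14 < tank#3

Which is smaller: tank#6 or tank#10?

tank#6

The relevant relations are tank#6 < tank#18; tank#18 < tank#20; tank#20 < tank#14; tank#14 < tank#9; tank#9 < tank#3; tank#3 < tank#12; tank#12 < tank#17; tank#17 < tank#10.
Together: tank#6 < tank#18 < tank#20 < tank#14 < tank#9 < tank#3 < tank#12 < tank#17 < tank#10.
So tank#6 < tank#10; tank#6 is the smaller of the two.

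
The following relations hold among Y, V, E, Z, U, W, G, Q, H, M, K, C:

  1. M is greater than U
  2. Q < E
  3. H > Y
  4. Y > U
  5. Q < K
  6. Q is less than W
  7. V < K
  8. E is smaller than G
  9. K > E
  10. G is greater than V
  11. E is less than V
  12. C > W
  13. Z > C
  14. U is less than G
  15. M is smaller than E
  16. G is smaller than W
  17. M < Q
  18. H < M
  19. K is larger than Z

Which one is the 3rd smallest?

H

Chaining the given pairs: U < Y < H < M < Q < E < V < G < W < C < Z < K.
The 3rd smallest is H.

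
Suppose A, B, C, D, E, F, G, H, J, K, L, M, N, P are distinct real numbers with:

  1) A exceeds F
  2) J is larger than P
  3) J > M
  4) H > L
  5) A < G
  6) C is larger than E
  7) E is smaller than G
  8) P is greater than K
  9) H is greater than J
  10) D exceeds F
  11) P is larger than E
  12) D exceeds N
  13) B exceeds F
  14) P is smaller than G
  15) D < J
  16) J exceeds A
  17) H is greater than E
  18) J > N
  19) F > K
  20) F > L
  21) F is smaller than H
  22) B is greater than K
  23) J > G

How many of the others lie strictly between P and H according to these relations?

2

The relations place P below H. An element lies strictly between them when it is forced above P and also forced below H.
Above P: {G, J}. Below H: {K, L, F, A, E, M, N, D, G, J}.
Intersection: {G, J} — 2.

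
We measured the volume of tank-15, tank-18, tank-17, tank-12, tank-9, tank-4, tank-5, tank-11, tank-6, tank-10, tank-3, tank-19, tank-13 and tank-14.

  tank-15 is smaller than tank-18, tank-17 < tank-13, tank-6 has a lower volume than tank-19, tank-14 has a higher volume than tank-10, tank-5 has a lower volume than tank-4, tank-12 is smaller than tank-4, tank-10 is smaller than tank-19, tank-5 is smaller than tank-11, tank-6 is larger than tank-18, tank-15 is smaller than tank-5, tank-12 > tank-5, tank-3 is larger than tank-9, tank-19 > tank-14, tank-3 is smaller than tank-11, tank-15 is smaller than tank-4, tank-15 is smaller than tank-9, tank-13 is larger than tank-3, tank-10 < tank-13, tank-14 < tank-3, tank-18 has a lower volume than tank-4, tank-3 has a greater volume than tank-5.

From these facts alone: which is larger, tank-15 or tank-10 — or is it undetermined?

undetermined

Following every chain through tank-15: above tank-15 we get tank-9, tank-5, tank-18, tank-6, tank-19, tank-3, tank-12, tank-4, tank-13, tank-11.
tank-10 is not reached, and no chain runs the other way from tank-10 to tank-15.
So the given relations leave the order of tank-15 and tank-10 undetermined.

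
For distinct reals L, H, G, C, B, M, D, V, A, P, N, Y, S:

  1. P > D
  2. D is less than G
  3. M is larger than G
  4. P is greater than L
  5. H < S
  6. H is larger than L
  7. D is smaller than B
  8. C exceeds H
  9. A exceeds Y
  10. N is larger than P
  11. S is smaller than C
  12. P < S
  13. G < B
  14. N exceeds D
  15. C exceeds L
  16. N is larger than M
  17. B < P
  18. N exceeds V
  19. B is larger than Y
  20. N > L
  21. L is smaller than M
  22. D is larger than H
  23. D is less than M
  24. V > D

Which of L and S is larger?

S

The relevant relations are L < H; H < D; D < G; G < B; B < P; P < S.
Chaining these gives L < H < D < G < B < P < S.
So L < S; S is the larger of the two.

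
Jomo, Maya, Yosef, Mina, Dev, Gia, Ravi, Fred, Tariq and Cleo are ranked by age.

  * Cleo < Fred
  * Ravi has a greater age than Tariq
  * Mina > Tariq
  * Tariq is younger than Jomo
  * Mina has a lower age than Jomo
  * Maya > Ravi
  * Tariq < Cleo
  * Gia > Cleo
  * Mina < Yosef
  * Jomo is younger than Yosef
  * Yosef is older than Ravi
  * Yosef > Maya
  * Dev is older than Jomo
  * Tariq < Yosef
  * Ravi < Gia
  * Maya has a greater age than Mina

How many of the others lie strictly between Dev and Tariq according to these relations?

Chaining upward from Tariq reaches: Mina, Cleo, Ravi, Jomo, Maya, Fred, Gia, Yosef.
Chaining downward from Dev reaches: Mina, Jomo.
Strictly between Tariq and Dev are those in both lists: Mina, Jomo — 2 elements.

2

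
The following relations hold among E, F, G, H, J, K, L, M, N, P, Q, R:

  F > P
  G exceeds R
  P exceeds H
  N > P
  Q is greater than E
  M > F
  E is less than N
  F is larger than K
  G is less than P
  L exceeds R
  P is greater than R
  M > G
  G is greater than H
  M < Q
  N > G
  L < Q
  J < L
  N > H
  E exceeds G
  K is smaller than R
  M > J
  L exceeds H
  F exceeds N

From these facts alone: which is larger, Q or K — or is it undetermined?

Q

Chaining the given relations: K < R < G < E < N < F < M < Q.
So Q is larger.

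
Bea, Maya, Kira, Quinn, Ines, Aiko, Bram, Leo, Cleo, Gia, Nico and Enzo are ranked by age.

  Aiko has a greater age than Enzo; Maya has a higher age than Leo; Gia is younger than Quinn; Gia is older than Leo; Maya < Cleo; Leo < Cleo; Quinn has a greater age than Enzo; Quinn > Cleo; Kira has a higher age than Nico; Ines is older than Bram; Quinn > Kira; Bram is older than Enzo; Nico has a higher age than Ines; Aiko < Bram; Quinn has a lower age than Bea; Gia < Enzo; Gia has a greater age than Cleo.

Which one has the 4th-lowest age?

Chaining the given pairs: Leo < Maya < Cleo < Gia < Enzo < Aiko < Bram < Ines < Nico < Kira < Quinn < Bea.
Counting 4 from the smallest end gives Gia.

Gia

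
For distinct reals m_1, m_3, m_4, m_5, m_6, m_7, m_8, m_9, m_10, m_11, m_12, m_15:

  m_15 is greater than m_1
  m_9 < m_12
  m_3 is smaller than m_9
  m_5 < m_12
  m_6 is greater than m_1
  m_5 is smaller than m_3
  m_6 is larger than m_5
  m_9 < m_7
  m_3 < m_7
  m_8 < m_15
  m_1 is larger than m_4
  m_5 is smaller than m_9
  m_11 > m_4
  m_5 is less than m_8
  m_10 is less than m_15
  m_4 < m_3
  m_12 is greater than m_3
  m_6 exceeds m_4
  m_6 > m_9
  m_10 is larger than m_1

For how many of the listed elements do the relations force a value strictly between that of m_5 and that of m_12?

Chaining upward from m_5 reaches: m_3, m_9, m_6, m_8, m_7, m_15.
Chaining downward from m_12 reaches: m_4, m_3, m_9.
Strictly between m_5 and m_12 are those in both lists: m_3, m_9 — 2 elements.

2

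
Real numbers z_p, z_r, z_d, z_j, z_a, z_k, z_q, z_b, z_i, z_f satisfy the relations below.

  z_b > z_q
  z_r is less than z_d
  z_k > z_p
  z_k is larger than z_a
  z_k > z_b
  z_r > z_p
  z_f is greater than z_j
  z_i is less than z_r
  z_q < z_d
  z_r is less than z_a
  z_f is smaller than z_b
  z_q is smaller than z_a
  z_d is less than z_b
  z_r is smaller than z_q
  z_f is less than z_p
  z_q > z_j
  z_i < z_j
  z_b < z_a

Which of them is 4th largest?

The consecutive relations fix a unique order: z_i < z_j < z_f < z_p < z_r < z_q < z_d < z_b < z_a < z_k.
The 4th largest is z_d.

z_d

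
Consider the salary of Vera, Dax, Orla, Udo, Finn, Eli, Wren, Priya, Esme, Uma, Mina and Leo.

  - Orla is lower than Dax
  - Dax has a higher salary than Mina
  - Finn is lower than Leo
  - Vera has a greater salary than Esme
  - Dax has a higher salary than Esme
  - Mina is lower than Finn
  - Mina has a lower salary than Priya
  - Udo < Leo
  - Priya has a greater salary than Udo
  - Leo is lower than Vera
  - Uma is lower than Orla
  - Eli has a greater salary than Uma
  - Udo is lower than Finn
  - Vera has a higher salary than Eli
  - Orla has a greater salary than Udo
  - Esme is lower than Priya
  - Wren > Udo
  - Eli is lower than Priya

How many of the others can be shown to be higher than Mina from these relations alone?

From Mina the given relations immediately reach Finn, Priya, Dax.
From those, Leo — 4 in total.
From those, Vera — 5 in total.
No other element is forced above Mina by the given relations, so the count is 5.

5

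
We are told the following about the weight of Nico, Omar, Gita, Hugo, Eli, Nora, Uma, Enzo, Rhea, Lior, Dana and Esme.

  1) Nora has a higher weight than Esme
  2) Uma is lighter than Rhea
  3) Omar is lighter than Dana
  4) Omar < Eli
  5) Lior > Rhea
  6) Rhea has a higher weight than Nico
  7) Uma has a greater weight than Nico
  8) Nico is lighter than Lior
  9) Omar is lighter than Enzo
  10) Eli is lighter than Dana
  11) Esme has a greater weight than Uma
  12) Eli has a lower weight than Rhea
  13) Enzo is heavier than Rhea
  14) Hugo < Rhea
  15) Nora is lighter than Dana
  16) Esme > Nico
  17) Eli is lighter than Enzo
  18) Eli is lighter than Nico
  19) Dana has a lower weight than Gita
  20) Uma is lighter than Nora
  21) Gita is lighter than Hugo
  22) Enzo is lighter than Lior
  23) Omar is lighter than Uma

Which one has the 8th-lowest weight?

Chaining the given pairs: Omar < Eli < Nico < Uma < Esme < Nora < Dana < Gita < Hugo < Rhea < Enzo < Lior.
The 8th smallest is Gita.

Gita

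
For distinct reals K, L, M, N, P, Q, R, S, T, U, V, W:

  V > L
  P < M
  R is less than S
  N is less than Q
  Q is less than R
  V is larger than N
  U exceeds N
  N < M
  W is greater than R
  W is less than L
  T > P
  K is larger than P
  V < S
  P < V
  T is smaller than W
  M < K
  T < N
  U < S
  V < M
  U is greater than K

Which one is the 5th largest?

The consecutive relations fix a unique order: P < T < N < Q < R < W < L < V < M < K < U < S.
The 5th largest is V.

V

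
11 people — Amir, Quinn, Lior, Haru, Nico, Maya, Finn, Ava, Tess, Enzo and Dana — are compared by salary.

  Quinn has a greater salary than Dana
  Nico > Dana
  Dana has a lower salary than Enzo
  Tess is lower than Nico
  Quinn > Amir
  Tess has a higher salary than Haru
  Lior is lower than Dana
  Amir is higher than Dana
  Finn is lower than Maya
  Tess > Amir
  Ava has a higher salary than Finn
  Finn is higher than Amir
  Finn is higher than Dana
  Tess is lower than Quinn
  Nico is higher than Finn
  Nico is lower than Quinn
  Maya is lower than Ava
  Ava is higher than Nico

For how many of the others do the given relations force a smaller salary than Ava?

From Ava the given relations immediately reach Finn, Maya, Nico.
From those, Dana, Amir, Tess — 6 in total.
From those, Lior, Haru — 8 in total.
Nothing else is reachable below Ava; 8 in all.

8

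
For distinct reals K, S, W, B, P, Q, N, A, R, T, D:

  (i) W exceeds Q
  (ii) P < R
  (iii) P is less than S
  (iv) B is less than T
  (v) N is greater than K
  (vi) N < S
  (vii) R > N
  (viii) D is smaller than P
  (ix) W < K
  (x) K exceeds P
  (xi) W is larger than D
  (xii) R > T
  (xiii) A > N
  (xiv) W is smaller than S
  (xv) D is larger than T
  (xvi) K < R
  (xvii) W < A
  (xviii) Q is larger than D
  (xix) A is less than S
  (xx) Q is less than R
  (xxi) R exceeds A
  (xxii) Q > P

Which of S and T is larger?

S

T < D and D < P give T < P.
With P < Q: T < D < P < Q.
With Q < W: T < D < P < Q < W.
Then W < K extends the chain to K.
Then K < N extends the chain to N.
Then N < A extends the chain to A.
Then A < S extends the chain to S.
So T < S; S is the larger of the two.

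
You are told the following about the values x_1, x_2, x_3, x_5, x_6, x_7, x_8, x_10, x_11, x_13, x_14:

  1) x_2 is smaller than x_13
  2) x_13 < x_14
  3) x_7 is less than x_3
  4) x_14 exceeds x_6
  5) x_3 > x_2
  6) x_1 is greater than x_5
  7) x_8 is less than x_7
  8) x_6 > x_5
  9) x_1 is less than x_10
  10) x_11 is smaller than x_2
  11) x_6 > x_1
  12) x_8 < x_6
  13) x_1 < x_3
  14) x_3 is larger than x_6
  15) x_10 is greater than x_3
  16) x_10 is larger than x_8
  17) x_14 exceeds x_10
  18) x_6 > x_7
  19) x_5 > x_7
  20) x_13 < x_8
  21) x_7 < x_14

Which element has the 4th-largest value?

The consecutive relations fix a unique order: x_11 < x_2 < x_13 < x_8 < x_7 < x_5 < x_1 < x_6 < x_3 < x_10 < x_14.
Counting 4 from the largest end gives x_6.

x_6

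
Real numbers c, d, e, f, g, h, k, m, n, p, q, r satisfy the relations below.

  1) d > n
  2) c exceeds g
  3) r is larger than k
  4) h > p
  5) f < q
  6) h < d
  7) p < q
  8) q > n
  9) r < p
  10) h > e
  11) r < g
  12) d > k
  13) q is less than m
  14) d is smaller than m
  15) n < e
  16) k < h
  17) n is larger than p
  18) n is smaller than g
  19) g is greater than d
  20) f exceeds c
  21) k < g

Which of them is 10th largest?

Piecing the relations together gives one ordering: k < r < p < n < e < h < d < g < c < f < q < m.
The 10th largest is p.

p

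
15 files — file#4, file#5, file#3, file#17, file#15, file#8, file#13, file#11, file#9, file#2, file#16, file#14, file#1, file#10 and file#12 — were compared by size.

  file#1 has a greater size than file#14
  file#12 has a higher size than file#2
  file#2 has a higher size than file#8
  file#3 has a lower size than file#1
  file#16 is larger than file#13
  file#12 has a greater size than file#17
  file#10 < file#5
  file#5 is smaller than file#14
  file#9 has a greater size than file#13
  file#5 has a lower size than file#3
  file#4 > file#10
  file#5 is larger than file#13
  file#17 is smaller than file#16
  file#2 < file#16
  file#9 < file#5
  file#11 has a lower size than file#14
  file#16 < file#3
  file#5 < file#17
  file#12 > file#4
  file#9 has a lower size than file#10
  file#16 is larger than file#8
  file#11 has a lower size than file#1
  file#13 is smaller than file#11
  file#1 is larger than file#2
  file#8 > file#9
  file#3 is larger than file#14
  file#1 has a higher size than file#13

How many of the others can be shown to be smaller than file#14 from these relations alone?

Directly below file#14: file#5, file#11.
One step further: file#13, file#9, file#10 (5 so far).
No other element is forced below file#14 by the given relations, so the count is 5.

5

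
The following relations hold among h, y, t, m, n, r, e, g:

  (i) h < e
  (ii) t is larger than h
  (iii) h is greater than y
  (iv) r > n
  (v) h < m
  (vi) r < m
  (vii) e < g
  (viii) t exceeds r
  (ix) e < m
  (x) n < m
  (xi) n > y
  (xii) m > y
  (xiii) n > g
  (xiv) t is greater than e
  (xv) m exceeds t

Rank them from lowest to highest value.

y < h < e < g < n < r < t < m

The consecutive links are each given: y < h; h < e; e < g; g < n; n < r; r < t; t < m.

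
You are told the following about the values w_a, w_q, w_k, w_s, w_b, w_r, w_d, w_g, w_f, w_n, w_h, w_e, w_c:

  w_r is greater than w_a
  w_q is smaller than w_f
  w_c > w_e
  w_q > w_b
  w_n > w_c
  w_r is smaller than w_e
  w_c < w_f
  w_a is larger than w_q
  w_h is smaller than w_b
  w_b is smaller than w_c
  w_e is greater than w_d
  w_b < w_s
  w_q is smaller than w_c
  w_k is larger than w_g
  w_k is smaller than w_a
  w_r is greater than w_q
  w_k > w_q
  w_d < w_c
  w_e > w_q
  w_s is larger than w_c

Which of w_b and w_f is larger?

Link the given pairs in sequence: w_b < w_q; w_q < w_a; w_a < w_r; w_r < w_e; w_e < w_c; w_c < w_f.
Chaining these gives w_b < w_q < w_a < w_r < w_e < w_c < w_f.
So w_b < w_f; w_f is the larger of the two.

w_f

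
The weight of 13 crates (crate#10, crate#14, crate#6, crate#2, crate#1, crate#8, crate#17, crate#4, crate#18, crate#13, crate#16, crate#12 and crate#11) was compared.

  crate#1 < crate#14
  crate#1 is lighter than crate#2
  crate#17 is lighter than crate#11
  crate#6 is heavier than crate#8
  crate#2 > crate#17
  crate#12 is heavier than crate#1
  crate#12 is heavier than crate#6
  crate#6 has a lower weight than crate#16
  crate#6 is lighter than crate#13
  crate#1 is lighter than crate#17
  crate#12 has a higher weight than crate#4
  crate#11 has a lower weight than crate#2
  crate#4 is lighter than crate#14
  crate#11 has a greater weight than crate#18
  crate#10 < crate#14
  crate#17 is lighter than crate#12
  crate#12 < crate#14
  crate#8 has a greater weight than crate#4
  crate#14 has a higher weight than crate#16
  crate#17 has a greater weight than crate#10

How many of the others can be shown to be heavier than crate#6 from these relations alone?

4

From crate#6 the given relations immediately reach crate#13, crate#12, crate#16.
From those, crate#14 — 4 in total.
Nothing else is reachable above crate#6; 4 in all.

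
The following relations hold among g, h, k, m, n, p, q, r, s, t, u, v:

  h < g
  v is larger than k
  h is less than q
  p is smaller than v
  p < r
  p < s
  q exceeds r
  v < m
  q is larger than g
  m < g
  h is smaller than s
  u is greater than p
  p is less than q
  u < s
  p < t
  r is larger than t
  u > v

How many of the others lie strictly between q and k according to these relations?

3

Chaining upward from k reaches: v, u, m, g, s.
Chaining downward from q reaches: p, h, v, t, m, g, r.
Strictly between k and q are those in both lists: v, m, g — 3 elements.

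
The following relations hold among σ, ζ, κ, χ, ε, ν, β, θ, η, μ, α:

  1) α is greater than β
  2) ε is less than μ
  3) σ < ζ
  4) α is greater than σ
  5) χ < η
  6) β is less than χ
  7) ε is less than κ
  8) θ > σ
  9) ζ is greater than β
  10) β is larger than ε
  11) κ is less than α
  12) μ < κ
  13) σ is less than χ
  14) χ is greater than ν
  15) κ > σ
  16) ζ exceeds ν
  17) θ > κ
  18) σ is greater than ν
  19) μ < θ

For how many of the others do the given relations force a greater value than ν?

From ν the given relations immediately reach σ, χ, ζ.
From those, κ, α, η, θ — 7 in total.
No other element is forced above ν by the given relations, so the count is 7.

7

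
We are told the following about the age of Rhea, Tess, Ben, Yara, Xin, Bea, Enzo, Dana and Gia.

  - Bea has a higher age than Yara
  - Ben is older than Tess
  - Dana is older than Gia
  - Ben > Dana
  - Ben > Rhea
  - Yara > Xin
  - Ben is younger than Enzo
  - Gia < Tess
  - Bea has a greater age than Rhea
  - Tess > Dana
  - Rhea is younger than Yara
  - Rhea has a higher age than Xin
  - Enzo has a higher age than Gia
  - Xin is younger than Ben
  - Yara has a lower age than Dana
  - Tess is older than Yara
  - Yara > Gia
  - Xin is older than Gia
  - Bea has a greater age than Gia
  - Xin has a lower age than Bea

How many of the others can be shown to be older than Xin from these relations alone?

The elements the relations force above Xin are Rhea, Yara, Dana, Bea, Tess, Ben, Enzo — no chain reaches any other.
That is 7.

7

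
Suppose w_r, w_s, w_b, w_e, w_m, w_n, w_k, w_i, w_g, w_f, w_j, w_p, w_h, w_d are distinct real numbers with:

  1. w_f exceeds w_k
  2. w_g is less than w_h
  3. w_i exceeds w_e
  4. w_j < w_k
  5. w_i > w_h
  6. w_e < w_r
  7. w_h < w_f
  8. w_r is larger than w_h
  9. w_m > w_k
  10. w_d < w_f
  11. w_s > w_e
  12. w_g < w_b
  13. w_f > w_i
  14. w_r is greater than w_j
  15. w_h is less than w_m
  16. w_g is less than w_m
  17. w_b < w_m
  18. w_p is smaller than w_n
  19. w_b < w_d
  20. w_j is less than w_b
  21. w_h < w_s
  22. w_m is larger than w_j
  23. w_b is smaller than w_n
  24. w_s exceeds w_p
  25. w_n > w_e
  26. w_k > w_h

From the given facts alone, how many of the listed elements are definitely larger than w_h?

6

Directly above w_h: w_k, w_m, w_r, w_i, w_f, w_s.
No other element is forced above w_h by the given relations, so the count is 6.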